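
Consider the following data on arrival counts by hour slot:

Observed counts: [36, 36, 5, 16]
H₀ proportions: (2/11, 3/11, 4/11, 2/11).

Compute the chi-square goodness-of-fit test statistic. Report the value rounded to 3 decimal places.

n = 93; E_i = n·p_i = [16.91, 25.36, 33.82, 16.91]
χ² = (36−16.91)²/16.91 + (36−25.36)²/25.36 + (5−33.82)²/33.82 + (16−16.91)²/16.91 = 50.6210
df = 3

test statistic = 50.621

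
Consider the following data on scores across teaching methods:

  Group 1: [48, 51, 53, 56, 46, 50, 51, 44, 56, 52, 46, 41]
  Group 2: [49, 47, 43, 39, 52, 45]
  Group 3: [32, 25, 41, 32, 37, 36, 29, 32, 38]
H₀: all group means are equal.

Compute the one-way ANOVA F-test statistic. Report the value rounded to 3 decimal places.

Group means [49.50, 45.83, 33.56], grand mean 43.370
SSB = Σnᵢ(x̄ᵢ−x̄)² = 1354.241; SSW = ΣΣ(x−x̄ᵢ)² = 536.056
MSB = 1354.241/2 = 677.1204; MSW = 536.056/24 = 22.3356
F = MSB/MSW = 30.3157
df = (2, 24)

test statistic = 30.316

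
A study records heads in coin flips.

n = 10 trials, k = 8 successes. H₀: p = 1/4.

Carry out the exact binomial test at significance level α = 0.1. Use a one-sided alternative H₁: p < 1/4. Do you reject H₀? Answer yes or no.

Exact binomial: n=10, k=8, p₀=1/4=0.2500
P(X≤8) from Σ C(n,i)·p₀^i·(1−p₀)^(n−i)
p-value (one-sided, H₁ less) = 0.99997
At α=0.1: p ≥ α → fail to reject H₀

reject H₀: no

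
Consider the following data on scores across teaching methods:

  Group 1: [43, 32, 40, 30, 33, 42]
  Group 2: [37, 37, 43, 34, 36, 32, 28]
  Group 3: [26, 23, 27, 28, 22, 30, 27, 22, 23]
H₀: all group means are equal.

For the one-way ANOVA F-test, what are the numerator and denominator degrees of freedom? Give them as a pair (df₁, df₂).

k = 3 groups, N = 22 total
df = (k−1, N−k) = (3−1, 22−3) = (2, 19)

degrees of freedom = [2, 19]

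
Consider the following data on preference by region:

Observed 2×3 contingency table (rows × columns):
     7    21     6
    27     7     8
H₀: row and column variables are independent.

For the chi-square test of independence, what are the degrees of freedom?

degrees of freedom = 2

df = (r−1)(c−1) = (2−1)·(3−1) = 2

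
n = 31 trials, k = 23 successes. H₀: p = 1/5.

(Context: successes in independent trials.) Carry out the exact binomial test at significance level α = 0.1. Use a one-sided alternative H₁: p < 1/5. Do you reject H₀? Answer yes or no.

Exact binomial: n=31, k=23, p₀=1/5=0.2000
P(X≤23) from Σ C(n,i)·p₀^i·(1−p₀)^(n−i)
p-value (one-sided, H₁ less) = 1.00000
At α=0.1: p ≥ α → fail to reject H₀

reject H₀: no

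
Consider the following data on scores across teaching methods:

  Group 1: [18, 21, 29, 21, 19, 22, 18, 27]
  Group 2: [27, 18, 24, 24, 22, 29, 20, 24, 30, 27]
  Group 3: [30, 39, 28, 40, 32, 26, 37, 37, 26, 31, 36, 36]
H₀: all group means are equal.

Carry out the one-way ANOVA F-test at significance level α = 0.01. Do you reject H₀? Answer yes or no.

Group means [21.88, 24.50, 33.17], grand mean 27.267
SSB = Σnᵢ(x̄ᵢ−x̄)² = 726.825; SSW = ΣΣ(x−x̄ᵢ)² = 521.042
MSB = 726.825/2 = 363.4125; MSW = 521.042/27 = 19.2978
F = MSB/MSW = 18.8318
df = (2, 27)
p-value (upper-tail) = 0.00001
At α=0.01: p < α → reject H₀

reject H₀: yes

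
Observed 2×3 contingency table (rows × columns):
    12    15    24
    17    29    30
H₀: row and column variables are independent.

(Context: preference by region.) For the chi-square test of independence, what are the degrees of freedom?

df = (r−1)(c−1) = (2−1)·(3−1) = 2

degrees of freedom = 2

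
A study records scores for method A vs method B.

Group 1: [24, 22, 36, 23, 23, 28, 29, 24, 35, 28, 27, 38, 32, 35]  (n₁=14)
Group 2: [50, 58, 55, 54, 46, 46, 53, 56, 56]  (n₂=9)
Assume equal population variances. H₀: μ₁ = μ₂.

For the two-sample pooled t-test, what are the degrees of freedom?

degrees of freedom = 21

df = n₁ + n₂ − 2 = 14 + 9 − 2 = 21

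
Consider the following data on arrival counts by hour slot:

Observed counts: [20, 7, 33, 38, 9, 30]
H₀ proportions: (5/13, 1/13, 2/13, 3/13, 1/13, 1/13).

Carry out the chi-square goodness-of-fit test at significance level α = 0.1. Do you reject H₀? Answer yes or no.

n = 137; E_i = n·p_i = [52.69, 10.54, 21.08, 31.62, 10.54, 10.54]
χ² = (20−52.69)²/52.69 + (7−10.54)²/10.54 + (33−21.08)²/21.08 + (38−31.62)²/31.62 + (9−10.54)²/10.54 + (30−10.54)²/10.54 = 65.6703
df = 5
p-value (upper-tail) = 0.00000
At α=0.1: p < α → reject H₀

reject H₀: yes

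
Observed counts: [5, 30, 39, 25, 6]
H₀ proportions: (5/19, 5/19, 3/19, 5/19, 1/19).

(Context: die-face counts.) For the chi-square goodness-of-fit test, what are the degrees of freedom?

df = k − 1 = 5 − 1 = 4

degrees of freedom = 4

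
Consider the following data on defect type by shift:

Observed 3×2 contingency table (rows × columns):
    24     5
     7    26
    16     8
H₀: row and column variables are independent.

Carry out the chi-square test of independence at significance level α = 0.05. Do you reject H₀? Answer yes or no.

reject H₀: yes

Row totals [29, 33, 24], col totals [47, 39], n=86
χ² = (24−15.85)²/15.85 + (5−13.15)²/13.15 + (7−18.03)²/18.03 + (26−14.97)²/14.97 + (16−13.12)²/13.12 + (8−10.88)²/10.88 = 25.5311
df = 2
p-value (upper-tail) = 0.00000
At α=0.05: p < α → reject H₀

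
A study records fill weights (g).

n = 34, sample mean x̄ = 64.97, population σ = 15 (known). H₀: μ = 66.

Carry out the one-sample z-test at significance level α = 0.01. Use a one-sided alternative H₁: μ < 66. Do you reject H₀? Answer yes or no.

SE = σ/√n = 15/√34 = 2.5725
z = (x̄−μ₀)/SE = (64.97−66)/2.5725 = -0.4004
p-value (one-sided, H₁ less) = 0.34443
At α=0.01: p ≥ α → fail to reject H₀

reject H₀: no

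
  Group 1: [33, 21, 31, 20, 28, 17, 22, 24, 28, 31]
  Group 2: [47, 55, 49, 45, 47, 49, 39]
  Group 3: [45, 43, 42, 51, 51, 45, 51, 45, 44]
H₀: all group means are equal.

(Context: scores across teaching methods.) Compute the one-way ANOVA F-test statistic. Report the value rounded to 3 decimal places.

Group means [25.50, 47.29, 46.33], grand mean 38.577
SSB = Σnᵢ(x̄ᵢ−x̄)² = 2782.418; SSW = ΣΣ(x−x̄ᵢ)² = 511.929
MSB = 2782.418/2 = 1391.2088; MSW = 511.929/23 = 22.2578
F = MSB/MSW = 62.5044
df = (2, 23)

test statistic = 62.504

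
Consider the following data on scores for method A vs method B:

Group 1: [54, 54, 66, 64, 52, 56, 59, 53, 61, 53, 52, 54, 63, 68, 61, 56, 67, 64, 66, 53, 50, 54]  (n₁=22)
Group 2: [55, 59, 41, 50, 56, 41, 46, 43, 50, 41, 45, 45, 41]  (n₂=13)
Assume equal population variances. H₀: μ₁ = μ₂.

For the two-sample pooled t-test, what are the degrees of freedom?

df = n₁ + n₂ − 2 = 22 + 13 − 2 = 33

degrees of freedom = 33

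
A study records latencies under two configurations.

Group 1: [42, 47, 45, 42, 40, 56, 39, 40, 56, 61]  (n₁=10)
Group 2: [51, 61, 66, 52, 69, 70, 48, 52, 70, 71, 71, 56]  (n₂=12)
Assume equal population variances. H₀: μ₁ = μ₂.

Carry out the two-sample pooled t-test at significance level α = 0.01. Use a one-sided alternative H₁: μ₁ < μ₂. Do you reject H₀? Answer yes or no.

reject H₀: yes

x̄₁=46.800, s₁=7.983, n₁=10
x̄₂=61.417, s₂=9.070, n₂=12
s_p² = [9·7.983² + 11·9.070²]/20 = 73.9258
SE = √(s_p²·(1/10+1/12)) = 3.6814
t = (46.800−61.417)/3.6814 = -3.9704
df = 20
p-value (one-sided, H₁ less) = 0.00038
At α=0.01: p < α → reject H₀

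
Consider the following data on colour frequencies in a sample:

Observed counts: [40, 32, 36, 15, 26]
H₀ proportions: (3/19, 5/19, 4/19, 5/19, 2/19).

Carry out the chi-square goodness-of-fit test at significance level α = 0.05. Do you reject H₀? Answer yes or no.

n = 149; E_i = n·p_i = [23.53, 39.21, 31.37, 39.21, 15.68]
χ² = (40−23.53)²/23.53 + (32−39.21)²/39.21 + (36−31.37)²/31.37 + (15−39.21)²/39.21 + (26−15.68)²/15.68 = 35.2787
df = 4
p-value (upper-tail) = 0.00000
At α=0.05: p < α → reject H₀

reject H₀: yes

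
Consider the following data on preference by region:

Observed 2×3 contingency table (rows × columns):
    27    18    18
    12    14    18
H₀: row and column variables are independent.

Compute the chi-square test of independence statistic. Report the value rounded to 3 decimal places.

test statistic = 2.990

Row totals [63, 44], col totals [39, 32, 36], n=107
χ² = (27−22.96)²/22.96 + (18−18.84)²/18.84 + (18−21.20)²/21.20 + (12−16.04)²/16.04 + (14−13.16)²/13.16 + (18−14.80)²/14.80 = 2.9897
df = 2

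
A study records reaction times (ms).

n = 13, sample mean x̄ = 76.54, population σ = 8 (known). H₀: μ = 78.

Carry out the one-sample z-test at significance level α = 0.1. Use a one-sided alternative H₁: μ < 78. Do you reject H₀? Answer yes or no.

reject H₀: no

SE = σ/√n = 8/√13 = 2.2188
z = (x̄−μ₀)/SE = (76.54−78)/2.2188 = -0.6580
p-value (one-sided, H₁ less) = 0.25526
At α=0.1: p ≥ α → fail to reject H₀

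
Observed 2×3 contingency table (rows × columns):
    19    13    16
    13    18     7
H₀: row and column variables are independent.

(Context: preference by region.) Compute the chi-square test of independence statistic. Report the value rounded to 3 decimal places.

test statistic = 4.349

Row totals [48, 38], col totals [32, 31, 23], n=86
χ² = (19−17.86)²/17.86 + (13−17.30)²/17.30 + (16−12.84)²/12.84 + (13−14.14)²/14.14 + (18−13.70)²/13.70 + (7−10.16)²/10.16 = 4.3492
df = 2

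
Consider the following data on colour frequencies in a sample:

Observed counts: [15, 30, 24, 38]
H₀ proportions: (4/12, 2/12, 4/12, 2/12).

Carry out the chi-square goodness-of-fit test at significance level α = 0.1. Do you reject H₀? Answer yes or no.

n = 107; E_i = n·p_i = [35.67, 17.83, 35.67, 17.83]
χ² = (15−35.67)²/35.67 + (30−17.83)²/17.83 + (24−35.67)²/35.67 + (38−17.83)²/17.83 = 46.8972
df = 3
p-value (upper-tail) = 0.00000
At α=0.1: p < α → reject H₀

reject H₀: yes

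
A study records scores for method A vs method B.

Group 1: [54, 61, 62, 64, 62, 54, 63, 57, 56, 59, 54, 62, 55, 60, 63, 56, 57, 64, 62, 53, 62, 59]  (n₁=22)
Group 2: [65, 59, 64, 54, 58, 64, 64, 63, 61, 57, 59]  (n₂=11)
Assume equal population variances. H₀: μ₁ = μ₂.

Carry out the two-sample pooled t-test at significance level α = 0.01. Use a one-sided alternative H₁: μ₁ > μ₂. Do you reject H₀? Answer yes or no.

reject H₀: no

x̄₁=59.045, s₁=3.684, n₁=22
x̄₂=60.727, s₂=3.580, n₂=11
s_p² = [21·3.684² + 10·3.580²]/31 = 13.3270
SE = √(s_p²·(1/22+1/11)) = 1.3481
t = (59.045−60.727)/1.3481 = -1.2476
df = 31
p-value (one-sided, H₁ greater) = 0.88923
At α=0.01: p ≥ α → fail to reject H₀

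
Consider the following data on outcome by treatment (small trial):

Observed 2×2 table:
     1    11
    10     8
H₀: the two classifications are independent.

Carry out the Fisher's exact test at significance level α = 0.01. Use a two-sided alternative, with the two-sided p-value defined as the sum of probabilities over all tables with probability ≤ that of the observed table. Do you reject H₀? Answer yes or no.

reject H₀: no

Margins: r₁=12, r₂=18, c₁=11, c₂=19, n=30
p_obs = C(12,1)·C(18,10)/C(30,11); sum pmf over tables with pmf ≤ p_obs
p-value (two-sided) = 0.01823
At α=0.01: p ≥ α → fail to reject H₀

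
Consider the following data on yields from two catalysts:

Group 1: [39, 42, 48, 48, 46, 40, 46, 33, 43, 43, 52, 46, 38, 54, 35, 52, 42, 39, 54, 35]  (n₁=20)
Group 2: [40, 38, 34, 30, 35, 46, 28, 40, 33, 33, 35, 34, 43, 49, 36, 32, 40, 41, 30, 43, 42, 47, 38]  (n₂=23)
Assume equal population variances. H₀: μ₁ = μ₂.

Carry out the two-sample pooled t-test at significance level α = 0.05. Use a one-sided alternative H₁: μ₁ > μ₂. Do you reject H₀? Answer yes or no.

reject H₀: yes

x̄₁=43.750, s₁=6.348, n₁=20
x̄₂=37.696, s₂=5.716, n₂=23
s_p² = [19·6.348² + 22·5.716²]/41 = 36.2102
SE = √(s_p²·(1/20+1/23)) = 1.8398
t = (43.750−37.696)/1.8398 = 3.2908
df = 41
p-value (one-sided, H₁ greater) = 0.00103
At α=0.05: p < α → reject H₀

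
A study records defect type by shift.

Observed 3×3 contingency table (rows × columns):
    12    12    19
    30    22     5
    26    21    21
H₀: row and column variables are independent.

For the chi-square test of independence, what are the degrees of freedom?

degrees of freedom = 4

df = (r−1)(c−1) = (3−1)·(3−1) = 4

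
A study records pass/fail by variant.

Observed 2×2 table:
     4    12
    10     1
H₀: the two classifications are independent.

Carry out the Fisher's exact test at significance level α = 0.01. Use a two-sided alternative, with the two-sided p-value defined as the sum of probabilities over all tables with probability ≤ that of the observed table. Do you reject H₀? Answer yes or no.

Margins: r₁=16, r₂=11, c₁=14, c₂=13, n=27
p_obs = C(16,4)·C(11,10)/C(27,14); sum pmf over tables with pmf ≤ p_obs
p-value (two-sided) = 0.00134
At α=0.01: p < α → reject H₀

reject H₀: yes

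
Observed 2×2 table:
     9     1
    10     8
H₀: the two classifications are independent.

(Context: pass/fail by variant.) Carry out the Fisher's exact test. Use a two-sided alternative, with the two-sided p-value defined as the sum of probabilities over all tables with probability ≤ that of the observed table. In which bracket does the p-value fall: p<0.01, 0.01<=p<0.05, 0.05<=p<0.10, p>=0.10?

p-value bracket: 0.05<=p<0.10

Margins: r₁=10, r₂=18, c₁=19, c₂=9, n=28
p_obs = C(10,9)·C(18,10)/C(28,19); sum pmf over tables with pmf ≤ p_obs
p-value (two-sided) = 0.09798
→ bracket: 0.05<=p<0.10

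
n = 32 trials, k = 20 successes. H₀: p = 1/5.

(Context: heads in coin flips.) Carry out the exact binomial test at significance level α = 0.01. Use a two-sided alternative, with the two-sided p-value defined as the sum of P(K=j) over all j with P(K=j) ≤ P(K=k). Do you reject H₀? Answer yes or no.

Exact binomial: n=32, k=20, p₀=1/5=0.2000
P(X=j) = C(n,j)·p₀^j·(1−p₀)^(n−j); p = Σ P(X=j) over j with P(X=j) ≤ P(X=20)
p-value (two-sided) = 0.00000
At α=0.01: p < α → reject H₀

reject H₀: yes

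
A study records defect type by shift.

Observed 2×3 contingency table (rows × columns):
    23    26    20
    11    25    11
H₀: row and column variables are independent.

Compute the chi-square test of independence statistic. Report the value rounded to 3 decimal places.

Row totals [69, 47], col totals [34, 51, 31], n=116
χ² = (23−20.22)²/20.22 + (26−30.34)²/30.34 + (20−18.44)²/18.44 + (11−13.78)²/13.78 + (25−20.66)²/20.66 + (11−12.56)²/12.56 = 2.7960
df = 2

test statistic = 2.796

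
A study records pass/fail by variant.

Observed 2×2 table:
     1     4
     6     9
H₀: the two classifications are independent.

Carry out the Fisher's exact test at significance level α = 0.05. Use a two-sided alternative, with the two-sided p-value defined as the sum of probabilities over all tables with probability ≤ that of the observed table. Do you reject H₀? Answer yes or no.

Margins: r₁=5, r₂=15, c₁=7, c₂=13, n=20
p_obs = C(5,1)·C(15,6)/C(20,7); sum pmf over tables with pmf ≤ p_obs
p-value (two-sided) = 0.61262
At α=0.05: p ≥ α → fail to reject H₀

reject H₀: no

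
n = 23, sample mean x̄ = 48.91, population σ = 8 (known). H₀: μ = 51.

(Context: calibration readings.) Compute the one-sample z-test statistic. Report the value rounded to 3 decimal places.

SE = σ/√n = 8/√23 = 1.6681
z = (x̄−μ₀)/SE = (48.91−51)/1.6681 = -1.2529

test statistic = -1.253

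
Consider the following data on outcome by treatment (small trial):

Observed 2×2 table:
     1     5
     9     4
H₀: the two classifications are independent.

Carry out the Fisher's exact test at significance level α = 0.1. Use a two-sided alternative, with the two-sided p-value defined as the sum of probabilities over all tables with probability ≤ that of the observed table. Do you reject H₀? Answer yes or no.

reject H₀: yes

Margins: r₁=6, r₂=13, c₁=10, c₂=9, n=19
p_obs = C(6,1)·C(13,9)/C(19,10); sum pmf over tables with pmf ≤ p_obs
p-value (two-sided) = 0.05728
At α=0.1: p < α → reject H₀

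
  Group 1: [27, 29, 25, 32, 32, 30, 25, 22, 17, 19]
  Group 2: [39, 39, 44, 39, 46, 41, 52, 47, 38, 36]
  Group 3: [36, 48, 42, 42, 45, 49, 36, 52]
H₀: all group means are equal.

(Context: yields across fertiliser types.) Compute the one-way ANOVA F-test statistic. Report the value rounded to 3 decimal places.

test statistic = 32.957

Group means [25.80, 42.10, 43.75], grand mean 36.750
SSB = Σnᵢ(x̄ᵢ−x̄)² = 1877.250; SSW = ΣΣ(x−x̄ᵢ)² = 712.000
MSB = 1877.250/2 = 938.6250; MSW = 712.000/25 = 28.4800
F = MSB/MSW = 32.9573
df = (2, 25)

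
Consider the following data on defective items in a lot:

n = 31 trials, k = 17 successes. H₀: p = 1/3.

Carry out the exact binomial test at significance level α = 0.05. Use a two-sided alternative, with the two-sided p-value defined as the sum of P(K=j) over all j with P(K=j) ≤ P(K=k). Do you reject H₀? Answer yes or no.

Exact binomial: n=31, k=17, p₀=1/3=0.3333
P(X=j) = C(n,j)·p₀^j·(1−p₀)^(n−j); p = Σ P(X=j) over j with P(X=j) ≤ P(X=17)
p-value (two-sided) = 0.02033
At α=0.05: p < α → reject H₀

reject H₀: yes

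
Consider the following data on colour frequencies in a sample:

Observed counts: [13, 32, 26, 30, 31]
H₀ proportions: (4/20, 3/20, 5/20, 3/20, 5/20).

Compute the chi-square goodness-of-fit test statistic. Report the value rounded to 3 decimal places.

n = 132; E_i = n·p_i = [26.40, 19.80, 33.00, 19.80, 33.00]
χ² = (13−26.40)²/26.40 + (32−19.80)²/19.80 + (26−33.00)²/33.00 + (30−19.80)²/19.80 + (31−33.00)²/33.00 = 21.1793
df = 4

test statistic = 21.179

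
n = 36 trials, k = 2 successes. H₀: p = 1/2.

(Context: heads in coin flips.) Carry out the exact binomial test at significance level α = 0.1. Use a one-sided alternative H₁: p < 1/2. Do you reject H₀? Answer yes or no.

reject H₀: yes

Exact binomial: n=36, k=2, p₀=1/2=0.5000
P(X≤2) from Σ C(n,i)·p₀^i·(1−p₀)^(n−i)
p-value (one-sided, H₁ less) = 0.00000
At α=0.1: p < α → reject H₀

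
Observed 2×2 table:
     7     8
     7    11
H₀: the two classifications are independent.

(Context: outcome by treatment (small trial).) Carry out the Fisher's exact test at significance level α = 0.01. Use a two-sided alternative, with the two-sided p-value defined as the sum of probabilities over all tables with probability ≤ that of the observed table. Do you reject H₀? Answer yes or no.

Margins: r₁=15, r₂=18, c₁=14, c₂=19, n=33
p_obs = C(15,7)·C(18,7)/C(33,14); sum pmf over tables with pmf ≤ p_obs
p-value (two-sided) = 0.73253
At α=0.01: p ≥ α → fail to reject H₀

reject H₀: no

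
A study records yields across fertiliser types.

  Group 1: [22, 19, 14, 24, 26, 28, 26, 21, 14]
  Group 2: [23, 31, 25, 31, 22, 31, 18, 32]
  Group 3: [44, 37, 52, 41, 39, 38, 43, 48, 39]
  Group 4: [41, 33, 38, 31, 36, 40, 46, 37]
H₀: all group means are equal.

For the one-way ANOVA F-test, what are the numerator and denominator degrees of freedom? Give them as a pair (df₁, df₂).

degrees of freedom = [3, 30]

k = 4 groups, N = 34 total
df = (k−1, N−k) = (4−1, 34−4) = (3, 30)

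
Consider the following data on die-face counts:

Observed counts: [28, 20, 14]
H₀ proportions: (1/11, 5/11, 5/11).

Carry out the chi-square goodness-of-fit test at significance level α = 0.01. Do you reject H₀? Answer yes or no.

reject H₀: yes

n = 62; E_i = n·p_i = [5.64, 28.18, 28.18]
χ² = (28−5.64)²/5.64 + (20−28.18)²/28.18 + (14−28.18)²/28.18 = 98.2452
df = 2
p-value (upper-tail) = 0.00000
At α=0.01: p < α → reject H₀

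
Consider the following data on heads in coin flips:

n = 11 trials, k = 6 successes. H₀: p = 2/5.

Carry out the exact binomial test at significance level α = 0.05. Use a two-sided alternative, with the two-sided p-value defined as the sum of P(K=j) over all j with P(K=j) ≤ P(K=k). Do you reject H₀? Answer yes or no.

reject H₀: no

Exact binomial: n=11, k=6, p₀=2/5=0.4000
P(X=j) = C(n,j)·p₀^j·(1−p₀)^(n−j); p = Σ P(X=j) over j with P(X=j) ≤ P(X=6)
p-value (two-sided) = 0.36542
At α=0.05: p ≥ α → fail to reject H₀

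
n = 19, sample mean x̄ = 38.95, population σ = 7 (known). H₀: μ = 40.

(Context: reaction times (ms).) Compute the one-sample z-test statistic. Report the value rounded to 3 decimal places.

test statistic = -0.654

SE = σ/√n = 7/√19 = 1.6059
z = (x̄−μ₀)/SE = (38.95−40)/1.6059 = -0.6538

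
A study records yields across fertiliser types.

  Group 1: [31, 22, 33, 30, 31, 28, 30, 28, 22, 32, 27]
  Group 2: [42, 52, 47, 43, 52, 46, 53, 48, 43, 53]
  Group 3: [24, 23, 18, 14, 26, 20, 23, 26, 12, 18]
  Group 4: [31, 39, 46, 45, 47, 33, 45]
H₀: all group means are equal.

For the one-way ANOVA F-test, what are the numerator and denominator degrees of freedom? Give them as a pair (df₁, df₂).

degrees of freedom = [3, 34]

k = 4 groups, N = 38 total
df = (k−1, N−k) = (4−1, 38−4) = (3, 34)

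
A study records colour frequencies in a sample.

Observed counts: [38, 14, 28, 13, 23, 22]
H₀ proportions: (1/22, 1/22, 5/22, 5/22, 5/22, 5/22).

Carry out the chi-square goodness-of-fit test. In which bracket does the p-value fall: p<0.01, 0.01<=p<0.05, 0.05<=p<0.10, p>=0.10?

p-value bracket: p<0.01

n = 138; E_i = n·p_i = [6.27, 6.27, 31.36, 31.36, 31.36, 31.36]
χ² = (38−6.27)²/6.27 + (14−6.27)²/6.27 + (28−31.36)²/31.36 + (13−31.36)²/31.36 + (23−31.36)²/31.36 + (22−31.36)²/31.36 = 186.1333
df = 5
p-value (upper-tail) = 0.00000
→ bracket: p<0.01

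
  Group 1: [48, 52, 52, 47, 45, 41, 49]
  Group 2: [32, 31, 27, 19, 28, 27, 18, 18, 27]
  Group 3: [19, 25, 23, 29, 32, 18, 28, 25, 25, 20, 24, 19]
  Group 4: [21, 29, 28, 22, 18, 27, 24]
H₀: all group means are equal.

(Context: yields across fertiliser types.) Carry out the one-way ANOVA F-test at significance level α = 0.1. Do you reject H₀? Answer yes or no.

reject H₀: yes

Group means [47.71, 25.22, 23.92, 24.14], grand mean 29.057
SSB = Σnᵢ(x̄ᵢ−x̄)² = 3055.128; SSW = ΣΣ(x−x̄ᵢ)² = 640.758
MSB = 3055.128/3 = 1018.3759; MSW = 640.758/31 = 20.6696
F = MSB/MSW = 49.2692
df = (3, 31)
p-value (upper-tail) = 0.00000
At α=0.1: p < α → reject H₀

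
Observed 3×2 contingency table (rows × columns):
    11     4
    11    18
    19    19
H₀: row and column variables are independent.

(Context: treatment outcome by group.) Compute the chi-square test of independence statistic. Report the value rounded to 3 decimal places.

Row totals [15, 29, 38], col totals [41, 41], n=82
χ² = (11−7.50)²/7.50 + (4−7.50)²/7.50 + (11−14.50)²/14.50 + (18−14.50)²/14.50 + (19−19.00)²/19.00 + (19−19.00)²/19.00 = 4.9563
df = 2

test statistic = 4.956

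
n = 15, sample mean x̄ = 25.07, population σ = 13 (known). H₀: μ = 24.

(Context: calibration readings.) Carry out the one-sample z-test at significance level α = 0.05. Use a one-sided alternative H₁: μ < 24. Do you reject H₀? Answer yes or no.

reject H₀: no

SE = σ/√n = 13/√15 = 3.3566
z = (x̄−μ₀)/SE = (25.07−24)/3.3566 = 0.3188
p-value (one-sided, H₁ less) = 0.62505
At α=0.05: p ≥ α → fail to reject H₀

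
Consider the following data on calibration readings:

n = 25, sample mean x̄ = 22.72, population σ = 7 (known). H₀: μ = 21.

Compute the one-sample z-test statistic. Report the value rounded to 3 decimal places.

SE = σ/√n = 7/√25 = 1.4000
z = (x̄−μ₀)/SE = (22.72−21)/1.4000 = 1.2286

test statistic = 1.229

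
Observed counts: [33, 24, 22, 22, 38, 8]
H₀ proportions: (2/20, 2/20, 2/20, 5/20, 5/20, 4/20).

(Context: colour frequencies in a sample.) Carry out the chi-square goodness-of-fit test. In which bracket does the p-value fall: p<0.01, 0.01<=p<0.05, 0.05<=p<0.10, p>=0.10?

p-value bracket: p<0.01

n = 147; E_i = n·p_i = [14.70, 14.70, 14.70, 36.75, 36.75, 29.40]
χ² = (33−14.70)²/14.70 + (24−14.70)²/14.70 + (22−14.70)²/14.70 + (22−36.75)²/36.75 + (38−36.75)²/36.75 + (8−29.40)²/29.40 = 53.8299
df = 5
p-value (upper-tail) = 0.00000
→ bracket: p<0.01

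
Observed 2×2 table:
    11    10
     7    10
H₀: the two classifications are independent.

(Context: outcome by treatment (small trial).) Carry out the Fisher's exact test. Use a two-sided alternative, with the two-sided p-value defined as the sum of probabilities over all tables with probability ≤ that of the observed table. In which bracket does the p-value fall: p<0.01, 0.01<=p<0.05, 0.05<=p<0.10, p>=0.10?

Margins: r₁=21, r₂=17, c₁=18, c₂=20, n=38
p_obs = C(21,11)·C(17,7)/C(38,18); sum pmf over tables with pmf ≤ p_obs
p-value (two-sided) = 0.53184
→ bracket: p>=0.10

p-value bracket: p>=0.10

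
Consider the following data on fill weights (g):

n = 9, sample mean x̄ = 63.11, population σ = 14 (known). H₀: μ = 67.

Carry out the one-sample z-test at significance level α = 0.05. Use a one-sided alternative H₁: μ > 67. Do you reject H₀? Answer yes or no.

reject H₀: no

SE = σ/√n = 14/√9 = 4.6667
z = (x̄−μ₀)/SE = (63.11−67)/4.6667 = -0.8336
p-value (one-sided, H₁ greater) = 0.79774
At α=0.05: p ≥ α → fail to reject H₀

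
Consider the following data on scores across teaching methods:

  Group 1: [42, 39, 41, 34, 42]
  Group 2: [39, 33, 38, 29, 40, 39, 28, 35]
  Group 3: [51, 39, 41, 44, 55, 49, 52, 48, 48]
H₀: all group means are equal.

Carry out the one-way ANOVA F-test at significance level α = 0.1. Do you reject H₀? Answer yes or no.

reject H₀: yes

Group means [39.60, 35.12, 47.44], grand mean 41.182
SSB = Σnᵢ(x̄ᵢ−x̄)² = 658.976; SSW = ΣΣ(x−x̄ᵢ)² = 418.297
MSB = 658.976/2 = 329.4878; MSW = 418.297/19 = 22.0156
F = MSB/MSW = 14.9661
df = (2, 19)
p-value (upper-tail) = 0.00013
At α=0.1: p < α → reject H₀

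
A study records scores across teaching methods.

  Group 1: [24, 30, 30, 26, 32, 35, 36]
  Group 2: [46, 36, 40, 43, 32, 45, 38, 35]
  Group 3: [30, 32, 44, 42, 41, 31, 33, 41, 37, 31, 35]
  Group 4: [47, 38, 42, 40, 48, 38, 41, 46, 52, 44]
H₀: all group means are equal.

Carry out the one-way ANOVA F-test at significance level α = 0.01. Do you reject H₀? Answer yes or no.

Group means [30.43, 39.38, 36.09, 43.60], grand mean 37.806
SSB = Σnᵢ(x̄ᵢ−x̄)² = 768.741; SSW = ΣΣ(x−x̄ᵢ)² = 746.898
MSB = 768.741/3 = 256.2468; MSW = 746.898/32 = 23.3406
F = MSB/MSW = 10.9786
df = (3, 32)
p-value (upper-tail) = 0.00004
At α=0.01: p < α → reject H₀

reject H₀: yes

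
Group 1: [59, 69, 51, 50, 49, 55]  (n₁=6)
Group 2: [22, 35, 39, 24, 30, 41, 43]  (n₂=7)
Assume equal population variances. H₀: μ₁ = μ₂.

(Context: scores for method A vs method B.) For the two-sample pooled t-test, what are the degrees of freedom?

df = n₁ + n₂ − 2 = 6 + 7 − 2 = 11

degrees of freedom = 11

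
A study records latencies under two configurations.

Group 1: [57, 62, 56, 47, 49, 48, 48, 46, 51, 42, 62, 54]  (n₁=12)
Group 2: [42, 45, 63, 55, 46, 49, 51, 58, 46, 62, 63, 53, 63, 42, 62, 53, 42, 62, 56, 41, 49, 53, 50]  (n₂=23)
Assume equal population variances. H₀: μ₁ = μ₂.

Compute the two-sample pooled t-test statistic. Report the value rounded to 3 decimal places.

x̄₁=51.833, s₁=6.379, n₁=12
x̄₂=52.435, s₂=7.650, n₂=23
s_p² = [11·6.379² + 22·7.650²]/33 = 52.5854
SE = √(s_p²·(1/12+1/23)) = 2.5823
t = (51.833−52.435)/2.5823 = -0.2329
df = 33

test statistic = -0.233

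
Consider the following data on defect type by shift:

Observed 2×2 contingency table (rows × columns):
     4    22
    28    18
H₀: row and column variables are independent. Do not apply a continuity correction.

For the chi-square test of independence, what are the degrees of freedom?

df = (r−1)(c−1) = (2−1)·(2−1) = 1

degrees of freedom = 1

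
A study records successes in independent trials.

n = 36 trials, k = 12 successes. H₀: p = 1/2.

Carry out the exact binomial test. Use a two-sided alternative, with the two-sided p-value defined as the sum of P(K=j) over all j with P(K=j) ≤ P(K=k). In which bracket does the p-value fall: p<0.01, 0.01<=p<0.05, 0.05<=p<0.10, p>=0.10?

Exact binomial: n=36, k=12, p₀=1/2=0.5000
P(X=j) = C(n,j)·p₀^j·(1−p₀)^(n−j); p = Σ P(X=j) over j with P(X=j) ≤ P(X=12)
p-value (two-sided) = 0.06525
→ bracket: 0.05<=p<0.10

p-value bracket: 0.05<=p<0.10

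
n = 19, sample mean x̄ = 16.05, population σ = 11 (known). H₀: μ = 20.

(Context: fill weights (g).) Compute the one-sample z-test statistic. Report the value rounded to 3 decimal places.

test statistic = -1.565

SE = σ/√n = 11/√19 = 2.5236
z = (x̄−μ₀)/SE = (16.05−20)/2.5236 = -1.5652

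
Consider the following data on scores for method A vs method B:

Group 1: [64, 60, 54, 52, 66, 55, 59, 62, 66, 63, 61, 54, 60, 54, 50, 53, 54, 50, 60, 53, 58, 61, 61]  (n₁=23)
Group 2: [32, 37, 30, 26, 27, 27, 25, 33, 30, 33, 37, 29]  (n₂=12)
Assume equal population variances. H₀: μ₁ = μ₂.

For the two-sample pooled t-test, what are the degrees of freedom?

df = n₁ + n₂ − 2 = 23 + 12 − 2 = 33

degrees of freedom = 33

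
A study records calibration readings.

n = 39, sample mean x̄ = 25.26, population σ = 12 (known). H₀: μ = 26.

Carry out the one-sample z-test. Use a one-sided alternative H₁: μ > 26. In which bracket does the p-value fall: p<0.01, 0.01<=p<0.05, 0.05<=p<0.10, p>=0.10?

SE = σ/√n = 12/√39 = 1.9215
z = (x̄−μ₀)/SE = (25.26−26)/1.9215 = -0.3851
p-value (one-sided, H₁ greater) = 0.64992
→ bracket: p>=0.10

p-value bracket: p>=0.10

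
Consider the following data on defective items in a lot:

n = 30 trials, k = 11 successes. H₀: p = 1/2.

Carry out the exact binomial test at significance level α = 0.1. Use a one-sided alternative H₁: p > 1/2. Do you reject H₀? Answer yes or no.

reject H₀: no

Exact binomial: n=30, k=11, p₀=1/2=0.5000
P(X≥11) from Σ C(n,i)·p₀^i·(1−p₀)^(n−i)
p-value (one-sided, H₁ greater) = 0.95063
At α=0.1: p ≥ α → fail to reject H₀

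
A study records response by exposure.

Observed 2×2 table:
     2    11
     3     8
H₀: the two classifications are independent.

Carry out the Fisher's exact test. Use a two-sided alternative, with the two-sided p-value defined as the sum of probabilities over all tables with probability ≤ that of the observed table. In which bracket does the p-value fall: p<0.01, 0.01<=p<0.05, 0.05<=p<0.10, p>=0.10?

Margins: r₁=13, r₂=11, c₁=5, c₂=19, n=24
p_obs = C(13,2)·C(11,3)/C(24,5); sum pmf over tables with pmf ≤ p_obs
p-value (two-sided) = 0.62992
→ bracket: p>=0.10

p-value bracket: p>=0.10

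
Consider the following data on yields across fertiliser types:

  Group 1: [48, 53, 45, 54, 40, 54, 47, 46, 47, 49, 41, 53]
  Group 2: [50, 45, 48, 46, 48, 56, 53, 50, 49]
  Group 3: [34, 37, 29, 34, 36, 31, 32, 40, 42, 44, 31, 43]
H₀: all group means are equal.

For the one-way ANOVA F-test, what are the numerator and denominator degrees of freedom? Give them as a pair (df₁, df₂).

k = 3 groups, N = 33 total
df = (k−1, N−k) = (3−1, 33−3) = (2, 30)

degrees of freedom = [2, 30]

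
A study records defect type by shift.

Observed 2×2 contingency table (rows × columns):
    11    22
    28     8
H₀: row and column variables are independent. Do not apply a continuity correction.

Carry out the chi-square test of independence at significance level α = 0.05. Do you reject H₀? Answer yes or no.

Row totals [33, 36], col totals [39, 30], n=69
χ² = (11−18.65)²/18.65 + (22−14.35)²/14.35 + (28−20.35)²/20.35 + (8−15.65)²/15.65 = 13.8393
df = 1
p-value (upper-tail) = 0.00020
At α=0.05: p < α → reject H₀

reject H₀: yes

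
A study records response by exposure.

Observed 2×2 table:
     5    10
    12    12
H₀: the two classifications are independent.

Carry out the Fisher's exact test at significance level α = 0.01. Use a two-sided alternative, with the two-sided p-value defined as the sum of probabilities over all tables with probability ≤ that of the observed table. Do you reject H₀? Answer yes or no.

Margins: r₁=15, r₂=24, c₁=17, c₂=22, n=39
p_obs = C(15,5)·C(24,12)/C(39,17); sum pmf over tables with pmf ≤ p_obs
p-value (two-sided) = 0.34287
At α=0.01: p ≥ α → fail to reject H₀

reject H₀: no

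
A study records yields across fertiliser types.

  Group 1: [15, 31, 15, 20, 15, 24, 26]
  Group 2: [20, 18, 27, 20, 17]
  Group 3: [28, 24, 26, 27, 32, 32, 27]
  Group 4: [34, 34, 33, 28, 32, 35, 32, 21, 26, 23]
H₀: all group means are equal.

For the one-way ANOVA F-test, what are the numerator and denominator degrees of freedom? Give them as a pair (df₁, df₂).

k = 4 groups, N = 29 total
df = (k−1, N−k) = (4−1, 29−4) = (3, 25)

degrees of freedom = [3, 25]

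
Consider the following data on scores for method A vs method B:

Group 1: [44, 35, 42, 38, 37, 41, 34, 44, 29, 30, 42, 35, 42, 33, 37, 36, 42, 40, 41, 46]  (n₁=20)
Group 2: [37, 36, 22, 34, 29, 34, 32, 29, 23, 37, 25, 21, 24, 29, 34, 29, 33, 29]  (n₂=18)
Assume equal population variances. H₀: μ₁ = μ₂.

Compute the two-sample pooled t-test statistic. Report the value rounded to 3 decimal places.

test statistic = 5.323

x̄₁=38.400, s₁=4.751, n₁=20
x̄₂=29.833, s₂=5.171, n₂=18
s_p² = [19·4.751² + 17·5.171²]/36 = 24.5361
SE = √(s_p²·(1/20+1/18)) = 1.6093
t = (38.400−29.833)/1.6093 = 5.3231
df = 36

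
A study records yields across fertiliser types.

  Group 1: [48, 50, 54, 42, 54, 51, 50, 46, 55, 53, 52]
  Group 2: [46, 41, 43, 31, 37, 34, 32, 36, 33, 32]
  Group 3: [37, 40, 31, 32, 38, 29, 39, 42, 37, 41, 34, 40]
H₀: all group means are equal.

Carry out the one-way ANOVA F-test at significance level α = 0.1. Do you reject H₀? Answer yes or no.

Group means [50.45, 36.50, 36.67], grand mean 41.212
SSB = Σnᵢ(x̄ᵢ−x̄)² = 1409.621; SSW = ΣΣ(x−x̄ᵢ)² = 591.894
MSB = 1409.621/2 = 704.8106; MSW = 591.894/30 = 19.7298
F = MSB/MSW = 35.7232
df = (2, 30)
p-value (upper-tail) = 0.00000
At α=0.1: p < α → reject H₀

reject H₀: yes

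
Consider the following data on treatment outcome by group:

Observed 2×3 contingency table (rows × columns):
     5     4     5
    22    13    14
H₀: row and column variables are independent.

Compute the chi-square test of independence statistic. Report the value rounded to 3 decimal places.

Row totals [14, 49], col totals [27, 17, 19], n=63
χ² = (5−6.00)²/6.00 + (4−3.78)²/3.78 + (5−4.22)²/4.22 + (22−21.00)²/21.00 + (13−13.22)²/13.22 + (14−14.78)²/14.78 = 0.4153
df = 2

test statistic = 0.415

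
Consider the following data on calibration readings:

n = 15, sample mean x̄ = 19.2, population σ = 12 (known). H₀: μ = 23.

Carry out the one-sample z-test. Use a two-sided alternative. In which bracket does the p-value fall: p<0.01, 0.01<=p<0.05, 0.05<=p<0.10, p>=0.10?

SE = σ/√n = 12/√15 = 3.0984
z = (x̄−μ₀)/SE = (19.2−23)/3.0984 = -1.2264
p-value (two-sided) = 0.22003
→ bracket: p>=0.10

p-value bracket: p>=0.10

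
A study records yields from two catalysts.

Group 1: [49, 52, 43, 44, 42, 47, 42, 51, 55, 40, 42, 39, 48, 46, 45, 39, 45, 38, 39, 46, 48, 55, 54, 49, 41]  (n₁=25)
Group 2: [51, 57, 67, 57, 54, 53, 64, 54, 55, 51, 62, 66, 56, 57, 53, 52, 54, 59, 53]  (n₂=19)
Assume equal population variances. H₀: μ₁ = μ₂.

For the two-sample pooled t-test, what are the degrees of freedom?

degrees of freedom = 42

df = n₁ + n₂ − 2 = 25 + 19 − 2 = 42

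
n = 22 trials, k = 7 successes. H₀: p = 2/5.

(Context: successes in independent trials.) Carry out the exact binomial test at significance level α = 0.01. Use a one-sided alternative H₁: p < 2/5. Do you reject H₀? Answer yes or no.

Exact binomial: n=22, k=7, p₀=2/5=0.4000
P(X≤7) from Σ C(n,i)·p₀^i·(1−p₀)^(n−i)
p-value (one-sided, H₁ less) = 0.28982
At α=0.01: p ≥ α → fail to reject H₀

reject H₀: no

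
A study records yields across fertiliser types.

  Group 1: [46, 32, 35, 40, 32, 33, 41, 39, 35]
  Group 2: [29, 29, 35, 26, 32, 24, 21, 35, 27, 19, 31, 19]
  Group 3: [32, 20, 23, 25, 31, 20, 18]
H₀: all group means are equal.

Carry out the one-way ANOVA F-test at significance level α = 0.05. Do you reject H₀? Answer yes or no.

reject H₀: yes

Group means [37.00, 27.25, 24.14], grand mean 29.607
SSB = Σnᵢ(x̄ᵢ−x̄)² = 767.571; SSW = ΣΣ(x−x̄ᵢ)² = 717.107
MSB = 767.571/2 = 383.7857; MSW = 717.107/25 = 28.6843
F = MSB/MSW = 13.3797
df = (2, 25)
p-value (upper-tail) = 0.00011
At α=0.05: p < α → reject H₀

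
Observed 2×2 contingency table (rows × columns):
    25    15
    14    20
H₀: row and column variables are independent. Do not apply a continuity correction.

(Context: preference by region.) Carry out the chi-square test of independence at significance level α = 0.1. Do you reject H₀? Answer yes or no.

reject H₀: yes

Row totals [40, 34], col totals [39, 35], n=74
χ² = (25−21.08)²/21.08 + (15−18.92)²/18.92 + (14−17.92)²/17.92 + (20−16.08)²/16.08 = 3.3524
df = 1
p-value (upper-tail) = 0.06711
At α=0.1: p < α → reject H₀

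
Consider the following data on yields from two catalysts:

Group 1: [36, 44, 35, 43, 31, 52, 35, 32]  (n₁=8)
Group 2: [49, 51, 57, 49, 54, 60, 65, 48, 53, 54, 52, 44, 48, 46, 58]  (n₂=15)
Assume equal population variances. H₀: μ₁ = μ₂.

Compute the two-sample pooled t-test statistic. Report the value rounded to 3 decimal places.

x̄₁=38.500, s₁=7.191, n₁=8
x̄₂=52.533, s₂=5.668, n₂=15
s_p² = [7·7.191² + 14·5.668²]/21 = 38.6540
SE = √(s_p²·(1/8+1/15)) = 2.7219
t = (38.500−52.533)/2.7219 = -5.1557
df = 21

test statistic = -5.156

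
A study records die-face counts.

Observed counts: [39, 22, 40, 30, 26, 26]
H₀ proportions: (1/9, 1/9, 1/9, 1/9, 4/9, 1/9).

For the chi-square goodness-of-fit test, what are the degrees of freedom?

df = k − 1 = 6 − 1 = 5

degrees of freedom = 5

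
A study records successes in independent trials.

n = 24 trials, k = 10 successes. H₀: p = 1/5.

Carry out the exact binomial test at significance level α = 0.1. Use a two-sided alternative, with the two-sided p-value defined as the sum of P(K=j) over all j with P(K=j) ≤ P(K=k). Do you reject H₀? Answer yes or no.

Exact binomial: n=24, k=10, p₀=1/5=0.2000
P(X=j) = C(n,j)·p₀^j·(1−p₀)^(n−j); p = Σ P(X=j) over j with P(X=j) ≤ P(X=10)
p-value (two-sided) = 0.01734
At α=0.1: p < α → reject H₀

reject H₀: yes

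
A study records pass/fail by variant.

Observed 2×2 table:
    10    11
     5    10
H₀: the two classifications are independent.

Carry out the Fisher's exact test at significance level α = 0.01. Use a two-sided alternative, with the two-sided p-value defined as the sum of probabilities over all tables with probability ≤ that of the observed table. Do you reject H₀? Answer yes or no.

Margins: r₁=21, r₂=15, c₁=15, c₂=21, n=36
p_obs = C(21,10)·C(15,5)/C(36,15); sum pmf over tables with pmf ≤ p_obs
p-value (two-sided) = 0.50061
At α=0.01: p ≥ α → fail to reject H₀

reject H₀: no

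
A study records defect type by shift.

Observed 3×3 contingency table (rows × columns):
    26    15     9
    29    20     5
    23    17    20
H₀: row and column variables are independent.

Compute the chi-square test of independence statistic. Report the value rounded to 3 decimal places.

test statistic = 10.659

Row totals [50, 54, 60], col totals [78, 52, 34], n=164
χ² = (26−23.78)²/23.78 + (15−15.85)²/15.85 + (9−10.37)²/10.37 + (29−25.68)²/25.68 + (20−17.12)²/17.12 + (5−11.20)²/11.20 + (23−28.54)²/28.54 + (17−19.02)²/19.02 + (20−12.44)²/12.44 = 10.6590
df = 4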